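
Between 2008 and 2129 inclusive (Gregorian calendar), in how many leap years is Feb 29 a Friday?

Leap years in 2008–2129: 30 of them.
Feb 29 weekday advances by 5 (mod 7) from one leap year to the next four years later (or differs when a century non-leap intervenes).
Leap-day weekdays: 2008:Fri✓ 2012:Wed 2016:Mon 2020:Sat 2024:Thu 2028:Tue 2032:Sun 2036:Fri✓ 2040:Wed 2044:Mon 2048:Sat 2052:Thu 2056:Tue …(4 more)… 2076:Sat 2080:Thu 2084:Tue 2088:Sun 2092:Fri✓ 2096:Wed 2104:Fri✓ 2108:Wed 2112:Mon 2116:Sat 2120:Thu 2124:Tue 2128:Sun
Friday: 2008, 2036, 2064, 2092, 2104 → 5.

5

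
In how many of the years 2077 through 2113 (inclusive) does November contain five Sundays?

November has 30 days; it has five Sundays when Sunday falls among the first (month-length − 28) days — i.e. when November 1 is one of Sunday/Saturday.
November 1 by year: 2077:Mon 2078:Tue 2079:Wed 2080:Fri 2081:Sat✓ 2082:Sun✓ 2083:Mon 2084:Wed 2085:Thu 2086:Fri 2087:Sat✓ 2088:Mon 2089:Tue 2090:Wed 2091:Thu …(7 more)… 2099:Sun✓ 2100:Mon 2101:Tue 2102:Wed 2103:Thu 2104:Sat✓ 2105:Sun✓ 2106:Mon 2107:Tue 2108:Thu 2109:Fri 2110:Sat✓ 2111:Sun✓ 2112:Tue 2113:Wed
Years with five Sundays: 2081, 2082, 2087, 2092, 2093, 2098, 2099, 2104, 2105, 2110, 2111 → 11.

11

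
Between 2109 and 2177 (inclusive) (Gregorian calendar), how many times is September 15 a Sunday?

11

Track September 15's weekday year by year (advancing +1, or +2 across a Feb 29):
  2109: Sun ✓  2110: Mon (+1)  2111: Tue (+1)  2112: Thu (+2)  2113: Fri (+1)
  2114: Sat (+1)  2115: Sun (+1) ✓  2116: Tue (+2)  2117: Wed (+1)  2118: Thu (+1)
  2119: Fri (+1)  2120: Sun (+2) ✓  2121: Mon (+1)  2122: Tue (+1)  … (41 more years) …
  2164: Sat (+2)  2165: Sun (+1) ✓  2166: Mon (+1)  2167: Tue (+1)  2168: Thu (+2)
  2169: Fri (+1)  2170: Sat (+1)  2171: Sun (+1) ✓  2172: Tue (+2)  2173: Wed (+1)
  2174: Thu (+1)  2175: Fri (+1)  2176: Sun (+2) ✓  2177: Mon (+1)
Sunday years: 2109, 2115, 2120, 2126, 2137, 2143, 2148, 2154, 2165, 2171, 2176 — 11 in total.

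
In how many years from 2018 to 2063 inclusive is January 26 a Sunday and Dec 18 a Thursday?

5

Check each year's weekday for January 26 and Dec 18:
  2018: Fri/Tue  2019: Sat/Wed  2020: Sun/Fri  2021: Tue/Sat  2022: Wed/Sun  2023: Thu/Mon  2024: Fri/Wed  2025: Sun/Thu ✓  2026: Mon/Fri  2027: Tue/Sat  2028: Wed/Mon  2029: Fri/Tue  2030: Sat/Wed  2031: Sun/Thu ✓  …(18 more)…  2050: Wed/Sun  2051: Thu/Mon  2052: Fri/Wed  2053: Sun/Thu ✓  2054: Mon/Fri  2055: Tue/Sat  2056: Wed/Mon  2057: Fri/Tue  2058: Sat/Wed  2059: Sun/Thu ✓  2060: Mon/Sat  2061: Wed/Sun  2062: Thu/Mon  2063: Fri/Tue
Both conditions hold in: 2025, 2031, 2042, 2053, 2059 — 5.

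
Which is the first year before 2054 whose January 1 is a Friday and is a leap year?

2044

Jan 1 advances by 2 weekdays after a leap year and by 1 after a common year.
2054: Jan 1 is Thursday.
2053: Wednesday
2052: Monday (leap)
2051: Sunday
2050: Saturday
2049: Friday
2048: Wednesday (leap)
2047: Tuesday
2046: Monday
2045: Sunday
2044: Friday (leap)
2044 begins on a Friday and is a leap year.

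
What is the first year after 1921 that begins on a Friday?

Jan 1 advances by 2 weekdays after a leap year and by 1 after a common year.
1921: Jan 1 is Saturday.
1922: Sunday
1923: Monday
1924: Tuesday (leap)
1925: Thursday
1926: Friday
1926 begins on a Friday

1926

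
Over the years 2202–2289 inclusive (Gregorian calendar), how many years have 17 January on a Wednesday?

Track 17 January's weekday year by year (advancing +1, or +2 across a Feb 29):
  2202: Sun  2203: Mon (+1)  2204: Tue (+1)  2205: Thu (+2)  2206: Fri (+1)
  2207: Sat (+1)  2208: Sun (+1)  2209: Tue (+2)  2210: Wed (+1) ✓  2211: Thu (+1)
  2212: Fri (+1)  2213: Sun (+2)  2214: Mon (+1)  2215: Tue (+1)  … (60 more years) …
  2276: Mon (+1)  2277: Wed (+2) ✓  2278: Thu (+1)  2279: Fri (+1)  2280: Sat (+1)
  2281: Mon (+2)  2282: Tue (+1)  2283: Wed (+1) ✓  2284: Thu (+1)  2285: Sat (+2)
  2286: Sun (+1)  2287: Mon (+1)  2288: Tue (+1)  2289: Thu (+2)
Wednesday years: 2210, 2216, 2221, 2227, 2238, 2244, 2249, 2255, 2266, 2272, 2277, 2283 — 12 in total.

12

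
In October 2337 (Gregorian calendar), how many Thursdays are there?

4

October 2337 has 31 days and begins on Friday.
The first Thursday is October 7.
Thursdays fall on 7, 14, 21, 28 — that's 4.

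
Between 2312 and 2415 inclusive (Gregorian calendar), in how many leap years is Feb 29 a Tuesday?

Leap years in 2312–2415: 26 of them.
Feb 29 weekday advances by 5 (mod 7) from one leap year to the next four years later (or differs when a century non-leap intervenes).
Leap-day weekdays: 2312:Thu 2316:Tue✓ 2320:Sun 2324:Fri 2328:Wed 2332:Mon 2336:Sat 2340:Thu 2344:Tue✓ 2348:Sun 2352:Fri 2356:Wed 2360:Mon 2364:Sat 2368:Thu 2372:Tue✓ 2376:Sun 2380:Fri 2384:Wed 2388:Mon 2392:Sat 2396:Thu 2400:Tue✓ 2404:Sun 2408:Fri 2412:Wed
Tuesday: 2316, 2344, 2372, 2400 → 4.

4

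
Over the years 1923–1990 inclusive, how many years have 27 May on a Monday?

9

Track 27 May's weekday year by year (advancing +1, or +2 across a Feb 29):
  1923: Sun  1924: Tue (+2)  1925: Wed (+1)  1926: Thu (+1)  1927: Fri (+1)
  1928: Sun (+2)  1929: Mon (+1) ✓  1930: Tue (+1)  1931: Wed (+1)  1932: Fri (+2)
  1933: Sat (+1)  1934: Sun (+1)  1935: Mon (+1) ✓  1936: Wed (+2)  … (40 more years) …
  1977: Fri (+1)  1978: Sat (+1)  1979: Sun (+1)  1980: Tue (+2)  1981: Wed (+1)
  1982: Thu (+1)  1983: Fri (+1)  1984: Sun (+2)  1985: Mon (+1) ✓  1986: Tue (+1)
  1987: Wed (+1)  1988: Fri (+2)  1989: Sat (+1)  1990: Sun (+1)
Monday years: 1929, 1935, 1940, 1946, 1957, 1963, 1968, 1974, 1985 — 9 in total.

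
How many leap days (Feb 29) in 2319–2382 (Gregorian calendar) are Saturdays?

2

Leap years in 2319–2382: 16 of them.
Feb 29 weekday advances by 5 (mod 7) from one leap year to the next four years later (or differs when a century non-leap intervenes).
Leap-day weekdays: 2320:Sun 2324:Fri 2328:Wed 2332:Mon 2336:Sat✓ 2340:Thu 2344:Tue 2348:Sun 2352:Fri 2356:Wed 2360:Mon 2364:Sat✓ 2368:Thu 2372:Tue 2376:Sun 2380:Fri
Saturday: 2336, 2364 → 2.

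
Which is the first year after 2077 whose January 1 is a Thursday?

2082

Jan 1 advances by 2 weekdays after a leap year and by 1 after a common year.
2077: Jan 1 is Friday.
2078: Saturday
2079: Sunday
2080: Monday (leap)
2081: Wednesday
2082: Thursday
2082 begins on a Thursday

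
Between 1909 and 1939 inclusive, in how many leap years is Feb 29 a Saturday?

1

Leap years in 1909–1939: 7 of them.
Feb 29 weekday advances by 5 (mod 7) from one leap year to the next four years later (or differs when a century non-leap intervenes).
Leap-day weekdays: 1912:Thu 1916:Tue 1920:Sun 1924:Fri 1928:Wed 1932:Mon 1936:Sat✓
Saturday: 1936 → 1.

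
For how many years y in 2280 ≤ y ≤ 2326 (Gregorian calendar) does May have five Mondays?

21

May has 31 days; it has five Mondays when Monday falls among the first (month-length − 28) days — i.e. when May 1 is one of Monday/Sunday/Saturday.
May 1 by year: 2280:Sat✓ 2281:Sun✓ 2282:Mon✓ 2283:Tue 2284:Thu 2285:Fri 2286:Sat✓ 2287:Sun✓ 2288:Tue 2289:Wed 2290:Thu 2291:Fri 2292:Sun✓ 2293:Mon✓ 2294:Tue …(17 more)… 2312:Wed 2313:Thu 2314:Fri 2315:Sat✓ 2316:Mon✓ 2317:Tue 2318:Wed 2319:Thu 2320:Sat✓ 2321:Sun✓ 2322:Mon✓ 2323:Tue 2324:Thu 2325:Fri 2326:Sat✓
Years with five Mondays: 2280, 2281, 2282, 2286, 2287, 2292, 2293, 2297, 2298, 2299, 2304, 2305, 2309, 2310, 2311, 2315, 2316, 2320, 2321, 2322, 2326 → 21.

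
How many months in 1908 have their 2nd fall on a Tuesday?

Check the 2nd of each month of 1908: Jan 2: Thu, Feb 2: Sun, Mar 2: Mon, Apr 2: Thu, May 2: Sat, Jun 2: Tue, Jul 2: Thu, Aug 2: Sun, Sep 2: Wed, Oct 2: Fri, Nov 2: Mon, Dec 2: Wed.
Tuesday occurs in June — 1 month.

1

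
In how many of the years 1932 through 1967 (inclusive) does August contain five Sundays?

14

August has 31 days; it has five Sundays when Sunday falls among the first (month-length − 28) days — i.e. when August 1 is one of Sunday/Saturday/Friday.
August 1 by year: 1932:Mon 1933:Tue 1934:Wed 1935:Thu 1936:Sat✓ 1937:Sun✓ 1938:Mon 1939:Tue 1940:Thu 1941:Fri✓ 1942:Sat✓ 1943:Sun✓ 1944:Tue 1945:Wed 1946:Thu …(6 more)… 1953:Sat✓ 1954:Sun✓ 1955:Mon 1956:Wed 1957:Thu 1958:Fri✓ 1959:Sat✓ 1960:Mon 1961:Tue 1962:Wed 1963:Thu 1964:Sat✓ 1965:Sun✓ 1966:Mon 1967:Tue
Years with five Sundays: 1936, 1937, 1941, 1942, 1943, 1947, 1948, 1952, 1953, 1954, 1958, 1959, 1964, 1965 → 14.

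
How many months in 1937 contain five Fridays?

A month of length L has five Fridays iff its first Friday is on day ≤ L−28 (so day 1–3 in a 31-day month, 1–2 in a 30-day month, day 1 in a leap February).
Checking each month of 1937: Jan starts Fri (31d) ✓; Feb starts Mon (28d); Mar starts Mon (31d); Apr starts Thu (30d) ✓; May starts Sat (31d); Jun starts Tue (30d); Jul starts Thu (31d) ✓; Aug starts Sun (31d); Sep starts Wed (30d); Oct starts Fri (31d) ✓; Nov starts Mon (30d); Dec starts Wed (31d) ✓.
Five-Friday months: January, April, July, October, December → 5.

5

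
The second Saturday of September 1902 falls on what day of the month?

September 1, 1902 is a Monday, so the first Saturday is the 6th.
The second Saturday is 6 + 7 = 13.

13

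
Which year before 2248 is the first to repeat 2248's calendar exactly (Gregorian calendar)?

Two years share a calendar iff Jan 1 falls on the same weekday and both are leap or both are common. 2248: Jan 1 is Saturday, leap year.
2247: Jan 1 Friday, common
2246: Jan 1 Thursday, common
2245: Jan 1 Wednesday, common
2244: Jan 1 Monday, leap
2243: Jan 1 Sunday, common
2242: Jan 1 Saturday, common
2241: Jan 1 Friday, common
2240: Jan 1 Wednesday, leap
2239: Jan 1 Tuesday, common
2238: Jan 1 Monday, common
2237: Jan 1 Sunday, common
2236: Jan 1 Friday, leap
2235: Jan 1 Thursday, common
2234: Jan 1 Wednesday, common
2233: Jan 1 Tuesday, common
2232: Jan 1 Sunday, leap
2231: Jan 1 Saturday, common
2230: Jan 1 Friday, common
2229: Jan 1 Thursday, common
2228: Jan 1 Tuesday, leap
2227: Jan 1 Monday, common
2226: Jan 1 Sunday, common
2225: Jan 1 Saturday, common
2224: Jan 1 Thursday, leap
2223: Jan 1 Wednesday, common
2222: Jan 1 Tuesday, common
2221: Jan 1 Monday, common
2220: Jan 1 Saturday, leap
2220 matches on both conditions.

2220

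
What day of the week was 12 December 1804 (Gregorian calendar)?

January 1, 1804 is a Sunday.
December 12 is day 347 of the year, i.e. 346 days after Jan 1.
346 mod 7 = 3, so advance 3 weekdays from Sunday: Wednesday.

Wednesday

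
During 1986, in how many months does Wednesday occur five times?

5

A month of length L has five Wednesdays iff its first Wednesday is on day ≤ L−28 (so day 1–3 in a 31-day month, 1–2 in a 30-day month, day 1 in a leap February).
Checking each month of 1986: Jan starts Wed (31d) ✓; Feb starts Sat (28d); Mar starts Sat (31d); Apr starts Tue (30d) ✓; May starts Thu (31d); Jun starts Sun (30d); Jul starts Tue (31d) ✓; Aug starts Fri (31d); Sep starts Mon (30d); Oct starts Wed (31d) ✓; Nov starts Sat (30d); Dec starts Mon (31d) ✓.
Five-Wednesday months: January, April, July, October, December → 5.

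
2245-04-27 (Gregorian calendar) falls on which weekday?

Sunday

January 1, 2245 is a Wednesday.
April 27 is day 117 of the year, i.e. 116 days after Jan 1.
116 mod 7 = 4, so advance 4 weekdays from Wednesday: Sunday.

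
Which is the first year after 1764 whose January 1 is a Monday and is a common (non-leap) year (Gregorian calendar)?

Jan 1 advances by 2 weekdays after a leap year and by 1 after a common year.
1764: Jan 1 is Sunday (leap).
1765: Tuesday
1766: Wednesday
1767: Thursday
1768: Friday (leap)
1769: Sunday
1770: Monday
1770 begins on a Monday and is a common year.

1770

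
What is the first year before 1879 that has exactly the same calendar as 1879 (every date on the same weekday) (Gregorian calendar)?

1873

Two years share a calendar iff Jan 1 falls on the same weekday and both are leap or both are common. 1879: Jan 1 is Wednesday, common year.
1878: Jan 1 Tuesday, common
1877: Jan 1 Monday, common
1876: Jan 1 Saturday, leap
1875: Jan 1 Friday, common
1874: Jan 1 Thursday, common
1873: Jan 1 Wednesday, common
1873 matches on both conditions.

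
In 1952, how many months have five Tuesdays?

A month of length L has five Tuesdays iff its first Tuesday is on day ≤ L−28 (so day 1–3 in a 31-day month, 1–2 in a 30-day month, day 1 in a leap February).
Checking each month of 1952: Jan starts Tue (31d) ✓; Feb starts Fri (29d); Mar starts Sat (31d); Apr starts Tue (30d) ✓; May starts Thu (31d); Jun starts Sun (30d); Jul starts Tue (31d) ✓; Aug starts Fri (31d); Sep starts Mon (30d) ✓; Oct starts Wed (31d); Nov starts Sat (30d); Dec starts Mon (31d) ✓.
Five-Tuesday months: January, April, July, September, December → 5.

5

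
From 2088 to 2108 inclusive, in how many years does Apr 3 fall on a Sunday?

Track Apr 3's weekday year by year (advancing +1, or +2 across a Feb 29):
  2088: Sat  2089: Sun (+1) ✓  2090: Mon (+1)  2091: Tue (+1)  2092: Thu (+2)
  2093: Fri (+1)  2094: Sat (+1)  2095: Sun (+1) ✓  2096: Tue (+2)  2097: Wed (+1)
  2098: Thu (+1)  2099: Fri (+1)  2100: Sat (+1)  2101: Sun (+1) ✓  2102: Mon (+1)
  2103: Tue (+1)  2104: Thu (+2)  2105: Fri (+1)  2106: Sat (+1)  2107: Sun (+1) ✓
  2108: Tue (+2)
Sunday years: 2089, 2095, 2101, 2107 — 4 in total.

4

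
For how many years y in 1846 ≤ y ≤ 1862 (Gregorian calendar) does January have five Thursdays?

January has 31 days; it has five Thursdays when Thursday falls among the first (month-length − 28) days — i.e. when January 1 is one of Thursday/Wednesday/Tuesday.
January 1 by year: 1846:Thu✓ 1847:Fri 1848:Sat 1849:Mon 1850:Tue✓ 1851:Wed✓ 1852:Thu✓ 1853:Sat 1854:Sun 1855:Mon 1856:Tue✓ 1857:Thu✓ 1858:Fri 1859:Sat 1860:Sun 1861:Tue✓ 1862:Wed✓
Years with five Thursdays: 1846, 1850, 1851, 1852, 1856, 1857, 1861, 1862 → 8.

8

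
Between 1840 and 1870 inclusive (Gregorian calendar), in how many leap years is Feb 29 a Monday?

Leap years in 1840–1870: 8 of them.
Feb 29 weekday advances by 5 (mod 7) from one leap year to the next four years later (or differs when a century non-leap intervenes).
Leap-day weekdays: 1840:Sat 1844:Thu 1848:Tue 1852:Sun 1856:Fri 1860:Wed 1864:Mon✓ 1868:Sat
Monday: 1864 → 1.

1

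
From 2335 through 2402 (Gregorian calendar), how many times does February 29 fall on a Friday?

Leap years in 2335–2402: 17 of them.
Feb 29 weekday advances by 5 (mod 7) from one leap year to the next four years later (or differs when a century non-leap intervenes).
Leap-day weekdays: 2336:Sat 2340:Thu 2344:Tue 2348:Sun 2352:Fri✓ 2356:Wed 2360:Mon 2364:Sat 2368:Thu 2372:Tue 2376:Sun 2380:Fri✓ 2384:Wed 2388:Mon 2392:Sat 2396:Thu 2400:Tue
Friday: 2352, 2380 → 2.

2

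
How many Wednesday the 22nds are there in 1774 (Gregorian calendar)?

Check the 22nd of each month of 1774: Jan 22: Sat, Feb 22: Tue, Mar 22: Tue, Apr 22: Fri, May 22: Sun, Jun 22: Wed, Jul 22: Fri, Aug 22: Mon, Sep 22: Thu, Oct 22: Sat, Nov 22: Tue, Dec 22: Thu.
Wednesday occurs in June — 1 month.

1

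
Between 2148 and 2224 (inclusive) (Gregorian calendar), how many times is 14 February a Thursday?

11

Track 14 February's weekday year by year (advancing +1, or +2 across a Feb 29):
  2148: Wed  2149: Fri (+2)  2150: Sat (+1)  2151: Sun (+1)  2152: Mon (+1)
  2153: Wed (+2)  2154: Thu (+1) ✓  2155: Fri (+1)  2156: Sat (+1)  2157: Mon (+2)
  2158: Tue (+1)  2159: Wed (+1)  2160: Thu (+1) ✓  2161: Sat (+2)  … (49 more years) …
  2211: Thu (+1) ✓  2212: Fri (+1)  2213: Sun (+2)  2214: Mon (+1)  2215: Tue (+1)
  2216: Wed (+1)  2217: Fri (+2)  2218: Sat (+1)  2219: Sun (+1)  2220: Mon (+1)
  2221: Wed (+2)  2222: Thu (+1) ✓  2223: Fri (+1)  2224: Sat (+1)
Thursday years: 2154, 2160, 2165, 2171, 2182, 2188, 2193, 2199, 2205, 2211, 2222 — 11 in total.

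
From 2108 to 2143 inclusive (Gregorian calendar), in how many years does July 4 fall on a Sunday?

4

Track July 4's weekday year by year (advancing +1, or +2 across a Feb 29):
  2108: Wed  2109: Thu (+1)  2110: Fri (+1)  2111: Sat (+1)  2112: Mon (+2)
  2113: Tue (+1)  2114: Wed (+1)  2115: Thu (+1)  2116: Sat (+2)  2117: Sun (+1) ✓
  2118: Mon (+1)  2119: Tue (+1)  2120: Thu (+2)  2121: Fri (+1)  … (8 more years) …
  2130: Tue (+1)  2131: Wed (+1)  2132: Fri (+2)  2133: Sat (+1)  2134: Sun (+1) ✓
  2135: Mon (+1)  2136: Wed (+2)  2137: Thu (+1)  2138: Fri (+1)  2139: Sat (+1)
  2140: Mon (+2)  2141: Tue (+1)  2142: Wed (+1)  2143: Thu (+1)
Sunday years: 2117, 2123, 2128, 2134 — 4 in total.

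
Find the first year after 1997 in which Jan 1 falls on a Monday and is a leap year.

2024

Jan 1 advances by 2 weekdays after a leap year and by 1 after a common year.
1997: Jan 1 is Wednesday.
1998: Thursday
1999: Friday
2000: Saturday (leap)
2001: Monday
2002: Tuesday
2003: Wednesday
2004: Thursday (leap)
2005: Saturday
2006: Sunday
2007: Monday
2008: Tuesday (leap)
2009: Thursday
2010: Friday
2011: Saturday
2012: Sunday (leap)
2013: Tuesday
2014: Wednesday
2015: Thursday
2016: Friday (leap)
2017: Sunday
2018: Monday
2019: Tuesday
2020: Wednesday (leap)
2021: Friday
2022: Saturday
2023: Sunday
2024: Monday (leap)
2024 begins on a Monday and is a leap year.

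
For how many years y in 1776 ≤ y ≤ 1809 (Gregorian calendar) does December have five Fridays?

13

December has 31 days; it has five Fridays when Friday falls among the first (month-length − 28) days — i.e. when December 1 is one of Friday/Thursday/Wednesday.
December 1 by year: 1776:Sun 1777:Mon 1778:Tue 1779:Wed✓ 1780:Fri✓ 1781:Sat 1782:Sun 1783:Mon 1784:Wed✓ 1785:Thu✓ 1786:Fri✓ 1787:Sat 1788:Mon 1789:Tue 1790:Wed✓ …(4 more)… 1795:Tue 1796:Thu✓ 1797:Fri✓ 1798:Sat 1799:Sun 1800:Mon 1801:Tue 1802:Wed✓ 1803:Thu✓ 1804:Sat 1805:Sun 1806:Mon 1807:Tue 1808:Thu✓ 1809:Fri✓
Years with five Fridays: 1779, 1780, 1784, 1785, 1786, 1790, 1791, 1796, 1797, 1802, 1803, 1808, 1809 → 13.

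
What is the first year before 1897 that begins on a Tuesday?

Jan 1 advances by 2 weekdays after a leap year and by 1 after a common year.
1897: Jan 1 is Friday.
1896: Wednesday (leap)
1895: Tuesday
1895 begins on a Tuesday

1895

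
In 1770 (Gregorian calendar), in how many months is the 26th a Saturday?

1

Check the 26th of each month of 1770: Jan 26: Fri, Feb 26: Mon, Mar 26: Mon, Apr 26: Thu, May 26: Sat, Jun 26: Tue, Jul 26: Thu, Aug 26: Sun, Sep 26: Wed, Oct 26: Fri, Nov 26: Mon, Dec 26: Wed.
Saturday occurs in May — 1 month.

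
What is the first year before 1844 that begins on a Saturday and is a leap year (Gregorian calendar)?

1820

Jan 1 advances by 2 weekdays after a leap year and by 1 after a common year.
1844: Jan 1 is Monday (leap).
1843: Sunday
1842: Saturday
1841: Friday
1840: Wednesday (leap)
1839: Tuesday
1838: Monday
1837: Sunday
1836: Friday (leap)
1835: Thursday
1834: Wednesday
1833: Tuesday
1832: Sunday (leap)
1831: Saturday
1830: Friday
1829: Thursday
1828: Tuesday (leap)
1827: Monday
1826: Sunday
1825: Saturday
1824: Thursday (leap)
1823: Wednesday
1822: Tuesday
1821: Monday
1820: Saturday (leap)
1820 begins on a Saturday and is a leap year.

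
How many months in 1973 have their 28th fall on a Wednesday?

3

Check the 28th of each month of 1973: Jan 28: Sun, Feb 28: Wed, Mar 28: Wed, Apr 28: Sat, May 28: Mon, Jun 28: Thu, Jul 28: Sat, Aug 28: Tue, Sep 28: Fri, Oct 28: Sun, Nov 28: Wed, Dec 28: Fri.
Wednesday occurs in February, March, November — 3 months.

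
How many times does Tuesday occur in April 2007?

April 2007 has 30 days and begins on Sunday.
The first Tuesday is April 3.
Tuesdays fall on 3, 10, 17, 24 — that's 4.

4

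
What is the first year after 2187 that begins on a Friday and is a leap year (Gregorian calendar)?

2196

Jan 1 advances by 2 weekdays after a leap year and by 1 after a common year.
2187: Jan 1 is Monday.
2188: Tuesday (leap)
2189: Thursday
2190: Friday
2191: Saturday
2192: Sunday (leap)
2193: Tuesday
2194: Wednesday
2195: Thursday
2196: Friday (leap)
2196 begins on a Friday and is a leap year.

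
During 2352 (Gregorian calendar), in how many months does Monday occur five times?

A month of length L has five Mondays iff its first Monday is on day ≤ L−28 (so day 1–3 in a 31-day month, 1–2 in a 30-day month, day 1 in a leap February).
Checking each month of 2352: Jan starts Tue (31d); Feb starts Fri (29d); Mar starts Sat (31d) ✓; Apr starts Tue (30d); May starts Thu (31d); Jun starts Sun (30d) ✓; Jul starts Tue (31d); Aug starts Fri (31d); Sep starts Mon (30d) ✓; Oct starts Wed (31d); Nov starts Sat (30d); Dec starts Mon (31d) ✓.
Five-Monday months: March, June, September, December → 4.

4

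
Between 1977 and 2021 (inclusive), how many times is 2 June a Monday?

Track 2 June's weekday year by year (advancing +1, or +2 across a Feb 29):
  1977: Thu  1978: Fri (+1)  1979: Sat (+1)  1980: Mon (+2) ✓  1981: Tue (+1)
  1982: Wed (+1)  1983: Thu (+1)  1984: Sat (+2)  1985: Sun (+1)  1986: Mon (+1) ✓
  1987: Tue (+1)  1988: Thu (+2)  1989: Fri (+1)  1990: Sat (+1)  … (17 more years) …
  2008: Mon (+2) ✓  2009: Tue (+1)  2010: Wed (+1)  2011: Thu (+1)  2012: Sat (+2)
  2013: Sun (+1)  2014: Mon (+1) ✓  2015: Tue (+1)  2016: Thu (+2)  2017: Fri (+1)
  2018: Sat (+1)  2019: Sun (+1)  2020: Tue (+2)  2021: Wed (+1)
Monday years: 1980, 1986, 1997, 2003, 2008, 2014 — 6 in total.

6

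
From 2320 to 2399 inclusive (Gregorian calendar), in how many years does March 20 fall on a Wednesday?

11

Track March 20's weekday year by year (advancing +1, or +2 across a Feb 29):
  2320: Sat  2321: Sun (+1)  2322: Mon (+1)  2323: Tue (+1)  2324: Thu (+2)
  2325: Fri (+1)  2326: Sat (+1)  2327: Sun (+1)  2328: Tue (+2)  2329: Wed (+1) ✓
  2330: Thu (+1)  2331: Fri (+1)  2332: Sun (+2)  2333: Mon (+1)  … (52 more years) …
  2386: Thu (+1)  2387: Fri (+1)  2388: Sun (+2)  2389: Mon (+1)  2390: Tue (+1)
  2391: Wed (+1) ✓  2392: Fri (+2)  2393: Sat (+1)  2394: Sun (+1)  2395: Mon (+1)
  2396: Wed (+2) ✓  2397: Thu (+1)  2398: Fri (+1)  2399: Sat (+1)
Wednesday years: 2329, 2335, 2340, 2346, 2357, 2363, 2368, 2374, 2385, 2391, 2396 — 11 in total.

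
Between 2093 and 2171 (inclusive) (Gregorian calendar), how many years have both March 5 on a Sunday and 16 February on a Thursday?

Check each year's weekday for March 5 and 16 February:
  2093: Thu/Mon  2094: Fri/Tue  2095: Sat/Wed  2096: Mon/Thu  2097: Tue/Sat  2098: Wed/Sun  2099: Thu/Mon  2100: Fri/Tue  2101: Sat/Wed  2102: Sun/Thu ✓  2103: Mon/Fri  2104: Wed/Sat  2105: Thu/Mon  2106: Fri/Tue  …(51 more)…  2158: Sun/Thu ✓  2159: Mon/Fri  2160: Wed/Sat  2161: Thu/Mon  2162: Fri/Tue  2163: Sat/Wed  2164: Mon/Thu  2165: Tue/Sat  2166: Wed/Sun  2167: Thu/Mon  2168: Sat/Tue  2169: Sun/Thu ✓  2170: Mon/Fri  2171: Tue/Sat
Both conditions hold in: 2102, 2113, 2119, 2130, 2141, 2147, 2158, 2169 — 8.

8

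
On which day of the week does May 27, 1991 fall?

Monday

January 1, 1991 is a Tuesday.
May 27 is day 147 of the year, i.e. 146 days after Jan 1.
146 mod 7 = 6, so advance 6 weekdays from Tuesday: Monday.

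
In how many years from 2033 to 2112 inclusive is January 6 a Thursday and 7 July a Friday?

2

Check each year's weekday for January 6 and 7 July:
  2033: Thu/Thu  2034: Fri/Fri  2035: Sat/Sat  2036: Sun/Mon  2037: Tue/Tue  2038: Wed/Wed  2039: Thu/Thu  2040: Fri/Sat  2041: Sun/Sun  2042: Mon/Mon  2043: Tue/Tue  2044: Wed/Thu  2045: Fri/Fri  2046: Sat/Sat  …(52 more)…  2099: Tue/Tue  2100: Wed/Wed  2101: Thu/Thu  2102: Fri/Fri  2103: Sat/Sat  2104: Sun/Mon  2105: Tue/Tue  2106: Wed/Wed  2107: Thu/Thu  2108: Fri/Sat  2109: Sun/Sun  2110: Mon/Mon  2111: Tue/Tue  2112: Wed/Thu
Both conditions hold in: 2056, 2084 — 2.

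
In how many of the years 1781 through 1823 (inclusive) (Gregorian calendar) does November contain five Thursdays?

November has 30 days; it has five Thursdays when Thursday falls among the first (month-length − 28) days — i.e. when November 1 is one of Thursday/Wednesday.
November 1 by year: 1781:Thu✓ 1782:Fri 1783:Sat 1784:Mon 1785:Tue 1786:Wed✓ 1787:Thu✓ 1788:Sat 1789:Sun 1790:Mon 1791:Tue 1792:Thu✓ 1793:Fri 1794:Sat 1795:Sun …(13 more)… 1809:Wed✓ 1810:Thu✓ 1811:Fri 1812:Sun 1813:Mon 1814:Tue 1815:Wed✓ 1816:Fri 1817:Sat 1818:Sun 1819:Mon 1820:Wed✓ 1821:Thu✓ 1822:Fri 1823:Sat
Years with five Thursdays: 1781, 1786, 1787, 1792, 1797, 1798, 1804, 1809, 1810, 1815, 1820, 1821 → 12.

12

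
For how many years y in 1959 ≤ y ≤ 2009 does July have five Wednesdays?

22

July has 31 days; it has five Wednesdays when Wednesday falls among the first (month-length − 28) days — i.e. when July 1 is one of Wednesday/Tuesday/Monday.
July 1 by year: 1959:Wed✓ 1960:Fri 1961:Sat 1962:Sun 1963:Mon✓ 1964:Wed✓ 1965:Thu 1966:Fri 1967:Sat 1968:Mon✓ 1969:Tue✓ 1970:Wed✓ 1971:Thu 1972:Sat 1973:Sun …(21 more)… 1995:Sat 1996:Mon✓ 1997:Tue✓ 1998:Wed✓ 1999:Thu 2000:Sat 2001:Sun 2002:Mon✓ 2003:Tue✓ 2004:Thu 2005:Fri 2006:Sat 2007:Sun 2008:Tue✓ 2009:Wed✓
Years with five Wednesdays: 1959, 1963, 1964, 1968, 1969, 1970, 1974, 1975, 1980, 1981, 1985, 1986, 1987, 1991, 1992, 1996, 1997, 1998, 2002, 2003, 2008, 2009 → 22.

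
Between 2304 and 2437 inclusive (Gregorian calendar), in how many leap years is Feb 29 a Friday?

5

Leap years in 2304–2437: 34 of them.
Feb 29 weekday advances by 5 (mod 7) from one leap year to the next four years later (or differs when a century non-leap intervenes).
Leap-day weekdays: 2304:Mon 2308:Sat 2312:Thu 2316:Tue 2320:Sun 2324:Fri✓ 2328:Wed 2332:Mon 2336:Sat 2340:Thu 2344:Tue 2348:Sun 2352:Fri✓ …(8 more)… 2388:Mon 2392:Sat 2396:Thu 2400:Tue 2404:Sun 2408:Fri✓ 2412:Wed 2416:Mon 2420:Sat 2424:Thu 2428:Tue 2432:Sun 2436:Fri✓
Friday: 2324, 2352, 2380, 2408, 2436 → 5.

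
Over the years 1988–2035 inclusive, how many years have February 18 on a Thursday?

Track February 18's weekday year by year (advancing +1, or +2 across a Feb 29):
  1988: Thu ✓  1989: Sat (+2)  1990: Sun (+1)  1991: Mon (+1)  1992: Tue (+1)
  1993: Thu (+2) ✓  1994: Fri (+1)  1995: Sat (+1)  1996: Sun (+1)  1997: Tue (+2)
  1998: Wed (+1)  1999: Thu (+1) ✓  2000: Fri (+1)  2001: Sun (+2)  … (20 more years) …
  2022: Fri (+1)  2023: Sat (+1)  2024: Sun (+1)  2025: Tue (+2)  2026: Wed (+1)
  2027: Thu (+1) ✓  2028: Fri (+1)  2029: Sun (+2)  2030: Mon (+1)  2031: Tue (+1)
  2032: Wed (+1)  2033: Fri (+2)  2034: Sat (+1)  2035: Sun (+1)
Thursday years: 1988, 1993, 1999, 2010, 2016, 2021, 2027 — 7 in total.

7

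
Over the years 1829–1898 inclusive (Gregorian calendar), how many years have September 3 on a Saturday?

11

Track September 3's weekday year by year (advancing +1, or +2 across a Feb 29):
  1829: Thu  1830: Fri (+1)  1831: Sat (+1) ✓  1832: Mon (+2)  1833: Tue (+1)
  1834: Wed (+1)  1835: Thu (+1)  1836: Sat (+2) ✓  1837: Sun (+1)  1838: Mon (+1)
  1839: Tue (+1)  1840: Thu (+2)  1841: Fri (+1)  1842: Sat (+1) ✓  … (42 more years) …
  1885: Thu (+1)  1886: Fri (+1)  1887: Sat (+1) ✓  1888: Mon (+2)  1889: Tue (+1)
  1890: Wed (+1)  1891: Thu (+1)  1892: Sat (+2) ✓  1893: Sun (+1)  1894: Mon (+1)
  1895: Tue (+1)  1896: Thu (+2)  1897: Fri (+1)  1898: Sat (+1) ✓
Saturday years: 1831, 1836, 1842, 1853, 1859, 1864, 1870, 1881, 1887, 1892, 1898 — 11 in total.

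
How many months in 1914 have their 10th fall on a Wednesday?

1

Check the 10th of each month of 1914: Jan 10: Sat, Feb 10: Tue, Mar 10: Tue, Apr 10: Fri, May 10: Sun, Jun 10: Wed, Jul 10: Fri, Aug 10: Mon, Sep 10: Thu, Oct 10: Sat, Nov 10: Tue, Dec 10: Thu.
Wednesday occurs in June — 1 month.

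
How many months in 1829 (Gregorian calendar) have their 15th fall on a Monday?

1

Check the 15th of each month of 1829: Jan 15: Thu, Feb 15: Sun, Mar 15: Sun, Apr 15: Wed, May 15: Fri, Jun 15: Mon, Jul 15: Wed, Aug 15: Sat, Sep 15: Tue, Oct 15: Thu, Nov 15: Sun, Dec 15: Tue.
Monday occurs in June — 1 month.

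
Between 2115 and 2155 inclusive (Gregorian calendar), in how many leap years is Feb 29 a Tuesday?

Leap years in 2115–2155: 10 of them.
Feb 29 weekday advances by 5 (mod 7) from one leap year to the next four years later (or differs when a century non-leap intervenes).
Leap-day weekdays: 2116:Sat 2120:Thu 2124:Tue✓ 2128:Sun 2132:Fri 2136:Wed 2140:Mon 2144:Sat 2148:Thu 2152:Tue✓
Tuesday: 2124, 2152 → 2.

2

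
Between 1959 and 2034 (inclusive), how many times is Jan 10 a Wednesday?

11

Track Jan 10's weekday year by year (advancing +1, or +2 across a Feb 29):
  1959: Sat  1960: Sun (+1)  1961: Tue (+2)  1962: Wed (+1) ✓  1963: Thu (+1)
  1964: Fri (+1)  1965: Sun (+2)  1966: Mon (+1)  1967: Tue (+1)  1968: Wed (+1) ✓
  1969: Fri (+2)  1970: Sat (+1)  1971: Sun (+1)  1972: Mon (+1)  … (48 more years) …
  2021: Sun (+2)  2022: Mon (+1)  2023: Tue (+1)  2024: Wed (+1) ✓  2025: Fri (+2)
  2026: Sat (+1)  2027: Sun (+1)  2028: Mon (+1)  2029: Wed (+2) ✓  2030: Thu (+1)
  2031: Fri (+1)  2032: Sat (+1)  2033: Mon (+2)  2034: Tue (+1)
Wednesday years: 1962, 1968, 1973, 1979, 1990, 1996, 2001, 2007, 2018, 2024, 2029 — 11 in total.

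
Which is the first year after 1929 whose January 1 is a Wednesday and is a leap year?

1936

Jan 1 advances by 2 weekdays after a leap year and by 1 after a common year.
1929: Jan 1 is Tuesday.
1930: Wednesday
1931: Thursday
1932: Friday (leap)
1933: Sunday
1934: Monday
1935: Tuesday
1936: Wednesday (leap)
1936 begins on a Wednesday and is a leap year.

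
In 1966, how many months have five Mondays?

4

A month of length L has five Mondays iff its first Monday is on day ≤ L−28 (so day 1–3 in a 31-day month, 1–2 in a 30-day month, day 1 in a leap February).
Checking each month of 1966: Jan starts Sat (31d) ✓; Feb starts Tue (28d); Mar starts Tue (31d); Apr starts Fri (30d); May starts Sun (31d) ✓; Jun starts Wed (30d); Jul starts Fri (31d); Aug starts Mon (31d) ✓; Sep starts Thu (30d); Oct starts Sat (31d) ✓; Nov starts Tue (30d); Dec starts Thu (31d).
Five-Monday months: January, May, August, October → 4.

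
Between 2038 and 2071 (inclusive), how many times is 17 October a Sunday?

5

Track 17 October's weekday year by year (advancing +1, or +2 across a Feb 29):
  2038: Sun ✓  2039: Mon (+1)  2040: Wed (+2)  2041: Thu (+1)  2042: Fri (+1)
  2043: Sat (+1)  2044: Mon (+2)  2045: Tue (+1)  2046: Wed (+1)  2047: Thu (+1)
  2048: Sat (+2)  2049: Sun (+1) ✓  2050: Mon (+1)  2051: Tue (+1)  … (6 more years) …
  2058: Thu (+1)  2059: Fri (+1)  2060: Sun (+2) ✓  2061: Mon (+1)  2062: Tue (+1)
  2063: Wed (+1)  2064: Fri (+2)  2065: Sat (+1)  2066: Sun (+1) ✓  2067: Mon (+1)
  2068: Wed (+2)  2069: Thu (+1)  2070: Fri (+1)  2071: Sat (+1)
Sunday years: 2038, 2049, 2055, 2060, 2066 — 5 in total.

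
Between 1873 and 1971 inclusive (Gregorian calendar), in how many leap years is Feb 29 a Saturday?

Leap years in 1873–1971: 23 of them.
Feb 29 weekday advances by 5 (mod 7) from one leap year to the next four years later (or differs when a century non-leap intervenes).
Leap-day weekdays: 1876:Tue 1880:Sun 1884:Fri 1888:Wed 1892:Mon 1896:Sat✓ 1904:Mon 1908:Sat✓ 1912:Thu 1916:Tue 1920:Sun 1924:Fri 1928:Wed 1932:Mon 1936:Sat✓ 1940:Thu 1944:Tue 1948:Sun 1952:Fri 1956:Wed 1960:Mon 1964:Sat✓ 1968:Thu
Saturday: 1896, 1908, 1936, 1964 → 4.

4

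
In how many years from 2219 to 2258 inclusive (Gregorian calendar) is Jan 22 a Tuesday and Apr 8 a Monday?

4

Check each year's weekday for Jan 22 and Apr 8:
  2219: Fri/Thu  2220: Sat/Sat  2221: Mon/Sun  2222: Tue/Mon ✓  2223: Wed/Tue  2224: Thu/Thu  2225: Sat/Fri  2226: Sun/Sat  2227: Mon/Sun  2228: Tue/Tue  2229: Thu/Wed  2230: Fri/Thu  2231: Sat/Fri  2232: Sun/Sun  …(12 more)…  2245: Wed/Tue  2246: Thu/Wed  2247: Fri/Thu  2248: Sat/Sat  2249: Mon/Sun  2250: Tue/Mon ✓  2251: Wed/Tue  2252: Thu/Thu  2253: Sat/Fri  2254: Sun/Sat  2255: Mon/Sun  2256: Tue/Tue  2257: Thu/Wed  2258: Fri/Thu
Both conditions hold in: 2222, 2233, 2239, 2250 — 4.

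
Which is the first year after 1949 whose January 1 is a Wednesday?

Jan 1 advances by 2 weekdays after a leap year and by 1 after a common year.
1949: Jan 1 is Saturday.
1950: Sunday
1951: Monday
1952: Tuesday (leap)
1953: Thursday
1954: Friday
1955: Saturday
1956: Sunday (leap)
1957: Tuesday
1958: Wednesday
1958 begins on a Wednesday

1958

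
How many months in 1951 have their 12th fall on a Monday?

Check the 12th of each month of 1951: Jan 12: Fri, Feb 12: Mon, Mar 12: Mon, Apr 12: Thu, May 12: Sat, Jun 12: Tue, Jul 12: Thu, Aug 12: Sun, Sep 12: Wed, Oct 12: Fri, Nov 12: Mon, Dec 12: Wed.
Monday occurs in February, March, November — 3 months.

3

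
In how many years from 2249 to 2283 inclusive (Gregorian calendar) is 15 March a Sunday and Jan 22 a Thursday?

3

Check each year's weekday for 15 March and Jan 22:
  2249: Thu/Mon  2250: Fri/Tue  2251: Sat/Wed  2252: Mon/Thu  2253: Tue/Sat  2254: Wed/Sun  2255: Thu/Mon  2256: Sat/Tue  2257: Sun/Thu ✓  2258: Mon/Fri  2259: Tue/Sat  2260: Thu/Sun  2261: Fri/Tue  2262: Sat/Wed  …(7 more)…  2270: Tue/Sat  2271: Wed/Sun  2272: Fri/Mon  2273: Sat/Wed  2274: Sun/Thu ✓  2275: Mon/Fri  2276: Wed/Sat  2277: Thu/Mon  2278: Fri/Tue  2279: Sat/Wed  2280: Mon/Thu  2281: Tue/Sat  2282: Wed/Sun  2283: Thu/Mon
Both conditions hold in: 2257, 2263, 2274 — 3.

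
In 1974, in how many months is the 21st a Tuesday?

Check the 21st of each month of 1974: Jan 21: Mon, Feb 21: Thu, Mar 21: Thu, Apr 21: Sun, May 21: Tue, Jun 21: Fri, Jul 21: Sun, Aug 21: Wed, Sep 21: Sat, Oct 21: Mon, Nov 21: Thu, Dec 21: Sat.
Tuesday occurs in May — 1 month.

1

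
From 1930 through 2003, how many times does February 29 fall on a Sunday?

2

Leap years in 1930–2003: 18 of them.
Feb 29 weekday advances by 5 (mod 7) from one leap year to the next four years later (or differs when a century non-leap intervenes).
Leap-day weekdays: 1932:Mon 1936:Sat 1940:Thu 1944:Tue 1948:Sun✓ 1952:Fri 1956:Wed 1960:Mon 1964:Sat 1968:Thu 1972:Tue 1976:Sun✓ 1980:Fri 1984:Wed 1988:Mon 1992:Sat 1996:Thu 2000:Tue
Sunday: 1948, 1976 → 2.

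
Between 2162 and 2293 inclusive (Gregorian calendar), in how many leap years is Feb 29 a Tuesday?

4

Leap years in 2162–2293: 32 of them.
Feb 29 weekday advances by 5 (mod 7) from one leap year to the next four years later (or differs when a century non-leap intervenes).
Leap-day weekdays: 2164:Wed 2168:Mon 2172:Sat 2176:Thu 2180:Tue✓ 2184:Sun 2188:Fri 2192:Wed 2196:Mon 2204:Wed 2208:Mon 2212:Sat 2216:Thu …(6 more)… 2244:Thu 2248:Tue✓ 2252:Sun 2256:Fri 2260:Wed 2264:Mon 2268:Sat 2272:Thu 2276:Tue✓ 2280:Sun 2284:Fri 2288:Wed 2292:Mon
Tuesday: 2180, 2220, 2248, 2276 → 4.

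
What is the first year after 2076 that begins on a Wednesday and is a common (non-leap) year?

2081

Jan 1 advances by 2 weekdays after a leap year and by 1 after a common year.
2076: Jan 1 is Wednesday (leap).
2077: Friday
2078: Saturday
2079: Sunday
2080: Monday (leap)
2081: Wednesday
2081 begins on a Wednesday and is a common year.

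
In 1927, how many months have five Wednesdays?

4

A month of length L has five Wednesdays iff its first Wednesday is on day ≤ L−28 (so day 1–3 in a 31-day month, 1–2 in a 30-day month, day 1 in a leap February).
Checking each month of 1927: Jan starts Sat (31d); Feb starts Tue (28d); Mar starts Tue (31d) ✓; Apr starts Fri (30d); May starts Sun (31d); Jun starts Wed (30d) ✓; Jul starts Fri (31d); Aug starts Mon (31d) ✓; Sep starts Thu (30d); Oct starts Sat (31d); Nov starts Tue (30d) ✓; Dec starts Thu (31d).
Five-Wednesday months: March, June, August, November → 4.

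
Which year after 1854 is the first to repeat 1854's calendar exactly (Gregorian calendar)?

Two years share a calendar iff Jan 1 falls on the same weekday and both are leap or both are common. 1854: Jan 1 is Sunday, common year.
1855: Jan 1 Monday, common
1856: Jan 1 Tuesday, leap
1857: Jan 1 Thursday, common
1858: Jan 1 Friday, common
1859: Jan 1 Saturday, common
1860: Jan 1 Sunday, leap
1861: Jan 1 Tuesday, common
1862: Jan 1 Wednesday, common
1863: Jan 1 Thursday, common
1864: Jan 1 Friday, leap
1865: Jan 1 Sunday, common
1865 matches on both conditions.

1865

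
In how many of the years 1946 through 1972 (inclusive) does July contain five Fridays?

12

July has 31 days; it has five Fridays when Friday falls among the first (month-length − 28) days — i.e. when July 1 is one of Friday/Thursday/Wednesday.
July 1 by year: 1946:Mon 1947:Tue 1948:Thu✓ 1949:Fri✓ 1950:Sat 1951:Sun 1952:Tue 1953:Wed✓ 1954:Thu✓ 1955:Fri✓ 1956:Sun 1957:Mon 1958:Tue 1959:Wed✓ 1960:Fri✓ 1961:Sat 1962:Sun 1963:Mon 1964:Wed✓ 1965:Thu✓ 1966:Fri✓ 1967:Sat 1968:Mon 1969:Tue 1970:Wed✓ 1971:Thu✓ 1972:Sat
Years with five Fridays: 1948, 1949, 1953, 1954, 1955, 1959, 1960, 1964, 1965, 1966, 1970, 1971 → 12.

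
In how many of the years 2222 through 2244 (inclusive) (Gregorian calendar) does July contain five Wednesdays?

July has 31 days; it has five Wednesdays when Wednesday falls among the first (month-length − 28) days — i.e. when July 1 is one of Wednesday/Tuesday/Monday.
July 1 by year: 2222:Mon✓ 2223:Tue✓ 2224:Thu 2225:Fri 2226:Sat 2227:Sun 2228:Tue✓ 2229:Wed✓ 2230:Thu 2231:Fri 2232:Sun 2233:Mon✓ 2234:Tue✓ 2235:Wed✓ 2236:Fri 2237:Sat 2238:Sun 2239:Mon✓ 2240:Wed✓ 2241:Thu 2242:Fri 2243:Sat 2244:Mon✓
Years with five Wednesdays: 2222, 2223, 2228, 2229, 2233, 2234, 2235, 2239, 2240, 2244 → 10.

10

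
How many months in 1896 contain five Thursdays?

5

A month of length L has five Thursdays iff its first Thursday is on day ≤ L−28 (so day 1–3 in a 31-day month, 1–2 in a 30-day month, day 1 in a leap February).
Checking each month of 1896: Jan starts Wed (31d) ✓; Feb starts Sat (29d); Mar starts Sun (31d); Apr starts Wed (30d) ✓; May starts Fri (31d); Jun starts Mon (30d); Jul starts Wed (31d) ✓; Aug starts Sat (31d); Sep starts Tue (30d); Oct starts Thu (31d) ✓; Nov starts Sun (30d); Dec starts Tue (31d) ✓.
Five-Thursday months: January, April, July, October, December → 5.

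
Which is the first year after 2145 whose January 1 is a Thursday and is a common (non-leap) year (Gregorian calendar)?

2150

Jan 1 advances by 2 weekdays after a leap year and by 1 after a common year.
2145: Jan 1 is Friday.
2146: Saturday
2147: Sunday
2148: Monday (leap)
2149: Wednesday
2150: Thursday
2150 begins on a Thursday and is a common year.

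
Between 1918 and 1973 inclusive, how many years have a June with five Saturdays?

16

June has 30 days; it has five Saturdays when Saturday falls among the first (month-length − 28) days — i.e. when June 1 is one of Saturday/Friday.
June 1 by year: 1918:Sat✓ 1919:Sun 1920:Tue 1921:Wed 1922:Thu 1923:Fri✓ 1924:Sun 1925:Mon 1926:Tue 1927:Wed 1928:Fri✓ 1929:Sat✓ 1930:Sun 1931:Mon 1932:Wed …(26 more)… 1959:Mon 1960:Wed 1961:Thu 1962:Fri✓ 1963:Sat✓ 1964:Mon 1965:Tue 1966:Wed 1967:Thu 1968:Sat✓ 1969:Sun 1970:Mon 1971:Tue 1972:Thu 1973:Fri✓
Years with five Saturdays: 1918, 1923, 1928, 1929, 1934, 1935, 1940, 1945, 1946, 1951, 1956, 1957, 1962, 1963, 1968, 1973 → 16.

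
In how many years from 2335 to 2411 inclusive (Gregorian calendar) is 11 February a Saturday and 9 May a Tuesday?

8

Check each year's weekday for 11 February and 9 May:
  2335: Mon/Thu  2336: Tue/Sat  2337: Thu/Sun  2338: Fri/Mon  2339: Sat/Tue ✓  2340: Sun/Thu  2341: Tue/Fri  2342: Wed/Sat  2343: Thu/Sun  2344: Fri/Tue  2345: Sun/Wed  2346: Mon/Thu  2347: Tue/Fri  2348: Wed/Sun  …(49 more)…  2398: Wed/Sat  2399: Thu/Sun  2400: Fri/Tue  2401: Sun/Wed  2402: Mon/Thu  2403: Tue/Fri  2404: Wed/Sun  2405: Fri/Mon  2406: Sat/Tue ✓  2407: Sun/Wed  2408: Mon/Fri  2409: Wed/Sat  2410: Thu/Sun  2411: Fri/Mon
Both conditions hold in: 2339, 2350, 2361, 2367, 2378, 2389, 2395, 2406 — 8.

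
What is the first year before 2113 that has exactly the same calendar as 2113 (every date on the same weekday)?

2102

Two years share a calendar iff Jan 1 falls on the same weekday and both are leap or both are common. 2113: Jan 1 is Sunday, common year.
2112: Jan 1 Friday, leap
2111: Jan 1 Thursday, common
2110: Jan 1 Wednesday, common
2109: Jan 1 Tuesday, common
2108: Jan 1 Sunday, leap
2107: Jan 1 Saturday, common
2106: Jan 1 Friday, common
2105: Jan 1 Thursday, common
2104: Jan 1 Tuesday, leap
2103: Jan 1 Monday, common
2102: Jan 1 Sunday, common
2102 matches on both conditions.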